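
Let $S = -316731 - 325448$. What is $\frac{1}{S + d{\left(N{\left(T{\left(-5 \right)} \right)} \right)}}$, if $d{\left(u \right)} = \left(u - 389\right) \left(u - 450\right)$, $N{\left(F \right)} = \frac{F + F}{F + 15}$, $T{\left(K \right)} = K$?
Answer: $- \frac{1}{466289} \approx -2.1446 \cdot 10^{-6}$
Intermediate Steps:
$S = -642179$
$N{\left(F \right)} = \frac{2 F}{15 + F}$
$d{\left(u \right)} = \left(-450 + u\right) \left(-389 + u\right)$ ($d{\left(u \right)} = \left(-389 + u\right) \left(-450 + u\right) = \left(-450 + u\right) \left(-389 + u\right)$)
$\frac{1}{S + d{\left(N{\left(T{\left(-5 \right)} \right)} \right)}} = \frac{1}{-642179 + \left(175050 + \left(2 \left(-5\right) \frac{1}{15 - 5}\right)^{2} - 839 \cdot 2 \left(-5\right) \frac{1}{15 - 5}\right)} = \frac{1}{-642179 + \left(175050 + \left(2 \left(-5\right) \frac{1}{10}\right)^{2} - 839 \cdot 2 \left(-5\right) \frac{1}{10}\right)} = \frac{1}{-642179 + \left(175050 + \left(-1\right)^{2} - -839\right)} = \frac{1}{-642179 + \left(175050 + 1 + 839\right)} = \frac{1}{-642179 + 175890} = \frac{1}{-466289} = - \frac{1}{466289}$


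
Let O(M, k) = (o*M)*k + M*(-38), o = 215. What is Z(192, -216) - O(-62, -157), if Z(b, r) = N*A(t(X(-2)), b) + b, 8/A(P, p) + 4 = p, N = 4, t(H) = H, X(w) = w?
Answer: -98463770/47 ≈ -2.0950e+6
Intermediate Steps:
A(P, p) = 8/(-4 + p)
O(M, k) = -38*M + 215*M*k (O(M, k) = (215*M)*k + M*(-38) = 215*M*k - 38*M = -38*M + 215*M*k)
Z(b, r) = b + 32/(-4 + b) (Z(b, r) = 4*(8/(-4 + b)) + b = 32/(-4 + b) + b = b + 32/(-4 + b))
Z(192, -216) - O(-62, -157) = (32 + 192*(-4 + 192))/(-4 + 192) - (-62)*(-38 + 215*(-157)) = (32 + 192*188)/188 - (-62)*(-38 - 33755) = (32 + 36096)/188 - (-62)*(-33793) = (1/188)*36128 - 1*2095166 = 9032/47 - 2095166 = -98463770/47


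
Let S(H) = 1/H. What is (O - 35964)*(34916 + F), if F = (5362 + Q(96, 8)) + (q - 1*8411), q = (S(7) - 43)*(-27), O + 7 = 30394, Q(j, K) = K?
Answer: -1289541825/7 ≈ -1.8422e+8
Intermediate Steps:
O = 30387 (O = -7 + 30394 = 30387)
q = 8100/7 (q = (1/7 - 43)*(-27) = (⅐ - 43)*(-27) = -300/7*(-27) = 8100/7 ≈ 1157.1)
F = -13187/7 (F = (5362 + 8) + (8100/7 - 1*8411) = 5370 + (8100/7 - 8411) = 5370 - 50777/7 = -13187/7 ≈ -1883.9)
(O - 35964)*(34916 + F) = (30387 - 35964)*(34916 - 13187/7) = -5577*231225/7 = -1289541825/7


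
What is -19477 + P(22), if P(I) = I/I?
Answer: -19476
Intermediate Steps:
P(I) = 1
-19477 + P(22) = -19477 + 1 = -19476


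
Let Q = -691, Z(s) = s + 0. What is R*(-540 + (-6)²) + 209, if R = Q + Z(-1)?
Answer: 348977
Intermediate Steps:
Z(s) = s
R = -692 (R = -691 - 1 = -692)
R*(-540 + (-6)²) + 209 = -692*(-540 + (-6)²) + 209 = -692*(-540 + 36) + 209 = -692*(-504) + 209 = 348768 + 209 = 348977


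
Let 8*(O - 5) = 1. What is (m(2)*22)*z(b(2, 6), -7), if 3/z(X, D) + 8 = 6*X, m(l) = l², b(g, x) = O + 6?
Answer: 1056/235 ≈ 4.4936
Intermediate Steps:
O = 41/8 (O = 5 + (⅛)*1 = 5 + ⅛ = 41/8 ≈ 5.1250)
b(g, x) = 89/8 (b(g, x) = 41/8 + 6 = 89/8)
z(X, D) = 3/(-8 + 6*X)
(m(2)*22)*z(b(2, 6), -7) = (2²*22)*(3/(2*(-4 + 3*(89/8)))) = (4*22)*(3/(2*(-4 + 267/8))) = 88*(3/(2*(235/8))) = 88*((3/2)*(8/235)) = 88*(12/235) = 1056/235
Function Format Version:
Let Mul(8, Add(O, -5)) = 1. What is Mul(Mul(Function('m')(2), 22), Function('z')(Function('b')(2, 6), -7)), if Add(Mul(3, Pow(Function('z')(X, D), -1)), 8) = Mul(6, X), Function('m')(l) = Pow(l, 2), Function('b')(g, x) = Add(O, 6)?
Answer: Rational(1056, 235) ≈ 4.4936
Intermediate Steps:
O = Rational(41, 8) (O = Add(5, Mul(Rational(1, 8), 1)) = Add(5, Rational(1, 8)) = Rational(41, 8) ≈ 5.1250)
Function('b')(g, x) = Rational(89, 8) (Function('b')(g, x) = Add(Rational(41, 8), 6) = Rational(89, 8))
Function('z')(X, D) = Mul(3, Pow(Add(-8, Mul(6, X)), -1))
Mul(Mul(Function('m')(2), 22), Function('z')(Function('b')(2, 6), -7)) = Mul(Mul(Pow(2, 2), 22), Mul(Rational(3, 2), Pow(Add(-4, Mul(3, Rational(89, 8))), -1))) = Mul(Mul(4, 22), Mul(Rational(3, 2), Pow(Add(-4, Rational(267, 8)), -1))) = Mul(88, Mul(Rational(3, 2), Pow(Rational(235, 8), -1))) = Mul(88, Mul(Rational(3, 2), Rational(8, 235))) = Mul(88, Rational(12, 235)) = Rational(1056, 235)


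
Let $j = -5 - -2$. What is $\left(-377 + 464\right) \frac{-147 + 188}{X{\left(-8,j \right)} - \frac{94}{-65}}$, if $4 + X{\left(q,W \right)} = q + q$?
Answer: $- \frac{77285}{402} \approx -192.25$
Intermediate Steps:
$j = -3$ ($j = -5 + 2 = -3$)
$X{\left(q,W \right)} = -4 + 2 q$ ($X{\left(q,W \right)} = -4 + \left(q + q\right) = -4 + 2 q$)
$\left(-377 + 464\right) \frac{-147 + 188}{X{\left(-8,j \right)} - \frac{94}{-65}} = \left(-377 + 464\right) \frac{-147 + 188}{\left(-4 + 2 \left(-8\right)\right) - \frac{94}{-65}} = 87 \frac{41}{\left(-4 - 16\right) - - \frac{94}{65}} = 87 \frac{41}{-20 + \frac{94}{65}} = 87 \frac{41}{- \frac{1206}{65}} = 87 \cdot 41 \left(- \frac{65}{1206}\right) = 87 \left(- \frac{2665}{1206}\right) = - \frac{77285}{402}$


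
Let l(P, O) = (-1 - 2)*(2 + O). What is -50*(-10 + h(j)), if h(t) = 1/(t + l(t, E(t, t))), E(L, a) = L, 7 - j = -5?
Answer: 1505/3 ≈ 501.67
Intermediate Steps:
j = 12 (j = 7 - 1*(-5) = 7 + 5 = 12)
l(P, O) = -6 - 3*O (l(P, O) = -3*(2 + O) = -6 - 3*O)
h(t) = 1/(-6 - 2*t) (h(t) = 1/(t + (-6 - 3*t)) = 1/(-6 - 2*t))
-50*(-10 + h(j)) = -50*(-10 - 1/(6 + 2*12)) = -50*(-10 - 1/(6 + 24)) = -50*(-10 - 1/30) = -50*(-301/30) = 1505/3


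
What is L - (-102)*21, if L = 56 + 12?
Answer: 2210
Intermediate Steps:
L = 68
L - (-102)*21 = 68 - (-102)*21 = 68 - 17*(-126) = 68 + 2142 = 2210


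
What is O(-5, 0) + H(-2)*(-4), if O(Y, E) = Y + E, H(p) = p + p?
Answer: 11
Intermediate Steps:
H(p) = 2*p
O(Y, E) = E + Y
O(-5, 0) + H(-2)*(-4) = (0 - 5) + (2*(-2))*(-4) = -5 - 4*(-4) = -5 + 16 = 11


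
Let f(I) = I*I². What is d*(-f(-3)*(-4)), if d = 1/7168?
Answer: -27/1792 ≈ -0.015067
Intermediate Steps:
f(I) = I³
d = 1/7168 ≈ 0.00013951
d*(-f(-3)*(-4)) = (-1*(-3)³*(-4))/7168 = (-1*(-27)*(-4))/7168 = (27*(-4))/7168 = (1/7168)*(-108) = -27/1792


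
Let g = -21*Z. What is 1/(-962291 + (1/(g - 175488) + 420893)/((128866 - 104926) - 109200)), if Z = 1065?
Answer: -4217236695/4058229735203927 ≈ -1.0392e-6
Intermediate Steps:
g = -22365 (g = -21*1065 = -22365)
1/(-962291 + (1/(g - 175488) + 420893)/((128866 - 104926) - 109200)) = 1/(-962291 + (1/(-22365 - 175488) + 420893)/((128866 - 104926) - 109200)) = 1/(-962291 + (1/(-197853) + 420893)/(23940 - 109200)) = 1/(-962291 + (-1/197853 + 420893)/(-85260)) = 1/(-962291 + (83274942728/197853)*(-1/85260)) = 1/(-962291 - 20818735682/4217236695) = 1/(-4058229735203927/4217236695) = -4217236695/4058229735203927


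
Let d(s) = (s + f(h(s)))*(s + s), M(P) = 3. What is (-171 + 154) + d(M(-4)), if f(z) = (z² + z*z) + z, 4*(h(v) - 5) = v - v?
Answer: 331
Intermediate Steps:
h(v) = 5 (h(v) = 5 + (v - v)/4 = 5 + (¼)*0 = 5 + 0 = 5)
f(z) = z + 2*z² (f(z) = (z² + z²) + z = 2*z² + z = z + 2*z²)
d(s) = 2*s*(55 + s) (d(s) = (s + 5*(1 + 2*5))*(s + s) = (s + 5*(1 + 10))*(2*s) = (s + 5*11)*(2*s) = (s + 55)*(2*s) = (55 + s)*(2*s) = 2*s*(55 + s))
(-171 + 154) + d(M(-4)) = (-171 + 154) + 2*3*(55 + 3) = -17 + 2*3*58 = -17 + 348 = 331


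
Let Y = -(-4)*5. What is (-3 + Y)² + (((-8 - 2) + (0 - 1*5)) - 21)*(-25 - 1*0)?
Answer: 1189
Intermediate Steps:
Y = 20 (Y = -1*(-20) = 20)
(-3 + Y)² + (((-8 - 2) + (0 - 1*5)) - 21)*(-25 - 1*0) = (-3 + 20)² + (((-8 - 2) + (0 - 1*5)) - 21)*(-25 - 1*0) = 17² + ((-10 + (0 - 5)) - 21)*(-25 + 0) = 289 + ((-10 - 5) - 21)*(-25) = 289 + (-15 - 21)*(-25) = 289 - 36*(-25) = 289 + 900 = 1189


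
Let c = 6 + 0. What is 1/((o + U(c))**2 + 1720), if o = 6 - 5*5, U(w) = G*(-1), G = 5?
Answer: 1/2296 ≈ 0.00043554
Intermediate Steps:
c = 6
U(w) = -5 (U(w) = 5*(-1) = -5)
o = -19 (o = 6 - 25 = -19)
1/((o + U(c))**2 + 1720) = 1/((-19 - 5)**2 + 1720) = 1/((-24)**2 + 1720) = 1/(576 + 1720) = 1/2296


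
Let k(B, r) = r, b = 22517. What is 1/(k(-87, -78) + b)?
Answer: 1/22439 ≈ 4.4565e-5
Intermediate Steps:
1/(k(-87, -78) + b) = 1/(-78 + 22517) = 1/22439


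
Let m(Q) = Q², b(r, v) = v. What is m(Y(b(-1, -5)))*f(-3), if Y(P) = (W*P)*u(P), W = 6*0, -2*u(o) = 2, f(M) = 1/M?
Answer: 0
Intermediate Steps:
u(o) = -1 (u(o) = -½*2 = -1)
W = 0
Y(P) = 0 (Y(P) = (0*P)*(-1) = 0*(-1) = 0)
m(Y(b(-1, -5)))*f(-3) = 0²/(-3) = 0*(-⅓) = 0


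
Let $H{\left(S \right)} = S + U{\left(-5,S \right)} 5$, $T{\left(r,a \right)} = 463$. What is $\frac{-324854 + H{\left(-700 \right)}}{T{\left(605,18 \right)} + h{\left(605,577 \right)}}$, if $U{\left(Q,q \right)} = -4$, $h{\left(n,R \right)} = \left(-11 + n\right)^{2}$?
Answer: $- \frac{325574}{353299} \approx -0.92153$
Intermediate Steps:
$H{\left(S \right)} = -20 + S$ ($H{\left(S \right)} = S - 20 = -20 + S$)
$\frac{-324854 + H{\left(-700 \right)}}{T{\left(605,18 \right)} + h{\left(605,577 \right)}} = \frac{-324854 - 720}{463 + \left(-11 + 605\right)^{2}} = \frac{-324854 - 720}{463 + 594^{2}} = - \frac{325574}{463 + 352836} = - \frac{325574}{353299}$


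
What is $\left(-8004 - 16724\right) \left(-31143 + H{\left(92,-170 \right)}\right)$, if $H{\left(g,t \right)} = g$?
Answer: $767829128$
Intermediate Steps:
$\left(-8004 - 16724\right) \left(-31143 + H{\left(92,-170 \right)}\right) = \left(-8004 - 16724\right) \left(-31143 + 92\right) = \left(-24728\right) \left(-31051\right) = 767829128$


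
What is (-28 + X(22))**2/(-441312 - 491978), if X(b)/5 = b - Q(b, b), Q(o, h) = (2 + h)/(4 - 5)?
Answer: -20402/466645 ≈ -0.043721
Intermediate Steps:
Q(o, h) = -2 - h (Q(o, h) = (2 + h)/(-1) = (2 + h)*(-1) = -2 - h)
X(b) = 10 + 10*b (X(b) = 5*(b - (-2 - b)) = 5*(b + (2 + b)) = 5*(2 + 2*b) = 10 + 10*b)
(-28 + X(22))**2/(-441312 - 491978) = (-28 + (10 + 10*22))**2/(-441312 - 491978) = (-28 + (10 + 220))**2/(-933290) = (-28 + 230)**2*(-1/933290) = 202**2*(-1/933290) = 40804*(-1/933290) = -20402/466645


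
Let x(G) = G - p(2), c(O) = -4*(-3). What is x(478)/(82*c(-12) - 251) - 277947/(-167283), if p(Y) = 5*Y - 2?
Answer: 31373129/13624271 ≈ 2.3027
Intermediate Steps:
c(O) = 12
p(Y) = -2 + 5*Y
x(G) = -8 + G (x(G) = G - (-2 + 5*2) = G - (-2 + 10) = G - 1*8 = G - 8 = -8 + G)
x(478)/(82*c(-12) - 251) - 277947/(-167283) = (-8 + 478)/(82*12 - 251) - 277947/(-167283) = 470/(984 - 251) - 277947*(-1/167283) = 470/733 + 30883/18587 = 31373129/13624271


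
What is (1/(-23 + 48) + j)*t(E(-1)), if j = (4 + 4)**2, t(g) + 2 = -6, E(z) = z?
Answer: -12808/25 ≈ -512.32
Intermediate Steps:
t(g) = -8 (t(g) = -2 - 6 = -8)
j = 64 (j = 8**2 = 64)
(1/(-23 + 48) + j)*t(E(-1)) = (1/(-23 + 48) + 64)*(-8) = (1/25 + 64)*(-8) = (1601/25)*(-8) = -12808/25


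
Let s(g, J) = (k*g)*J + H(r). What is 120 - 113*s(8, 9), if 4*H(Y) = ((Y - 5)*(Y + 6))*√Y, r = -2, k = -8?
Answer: 65208 + 791*I*√2 ≈ 65208.0 + 1118.6*I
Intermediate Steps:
H(Y) = √Y*(-5 + Y)*(6 + Y)/4 (H(Y) = (((Y - 5)*(Y + 6))*√Y)/4 = (((-5 + Y)*(6 + Y))*√Y)/4 = (√Y*(-5 + Y)*(6 + Y))/4 = √Y*(-5 + Y)*(6 + Y)/4)
s(g, J) = -8*J*g - 7*I*√2 (s(g, J) = (-8*g)*J + √(-2)*(-30 - 2 + (-2)²)/4 = -8*J*g + (I*√2)*(-30 - 2 + 4)/4 = -8*J*g + (¼)*(I*√2)*(-28) = -8*J*g - 7*I*√2)
120 - 113*s(8, 9) = 120 - 113*(-8*9*8 - 7*I*√2) = 120 - 113*(-576 - 7*I*√2) = 120 + (65088 + 791*I*√2) = 65208 + 791*I*√2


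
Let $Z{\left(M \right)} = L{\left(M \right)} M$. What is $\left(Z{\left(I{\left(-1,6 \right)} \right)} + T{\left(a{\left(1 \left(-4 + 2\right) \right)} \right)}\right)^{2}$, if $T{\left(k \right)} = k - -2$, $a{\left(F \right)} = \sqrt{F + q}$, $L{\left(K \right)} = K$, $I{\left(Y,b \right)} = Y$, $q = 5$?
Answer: $\left(3 + \sqrt{3}\right)^{2} \approx 22.392$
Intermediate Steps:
$Z{\left(M \right)} = M^{2}$ ($Z{\left(M \right)} = M M = M^{2}$)
$a{\left(F \right)} = \sqrt{5 + F}$ ($a{\left(F \right)} = \sqrt{F + 5} = \sqrt{5 + F}$)
$T{\left(k \right)} = 2 + k$ ($T{\left(k \right)} = k + 2 = 2 + k$)
$\left(Z{\left(I{\left(-1,6 \right)} \right)} + T{\left(a{\left(1 \left(-4 + 2\right) \right)} \right)}\right)^{2} = \left(\left(-1\right)^{2} + \left(2 + \sqrt{5 + 1 \left(-4 + 2\right)}\right)\right)^{2} = \left(1 + \left(2 + \sqrt{5 + 1 \left(-2\right)}\right)\right)^{2} = \left(1 + \left(2 + \sqrt{5 - 2}\right)\right)^{2} = \left(1 + \left(2 + \sqrt{3}\right)\right)^{2} = \left(3 + \sqrt{3}\right)^{2}$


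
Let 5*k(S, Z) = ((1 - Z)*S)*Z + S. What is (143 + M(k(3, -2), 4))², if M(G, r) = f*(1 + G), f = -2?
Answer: 21609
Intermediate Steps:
k(S, Z) = S/5 + S*Z*(1 - Z)/5 (k(S, Z) = (((1 - Z)*S)*Z + S)/5 = ((S*(1 - Z))*Z + S)/5 = (S*Z*(1 - Z) + S)/5 = (S + S*Z*(1 - Z))/5 = S/5 + S*Z*(1 - Z)/5)
M(G, r) = -2 - 2*G (M(G, r) = -2*(1 + G) = -2 - 2*G)
(143 + M(k(3, -2), 4))² = (143 + (-2 - 2*3*(1 - 2 - 1*(-2)²)/5))² = (143 + (-2 - 2*3*(1 - 2 - 1*4)/5))² = (143 + (-2 - 2*3*(1 - 2 - 4)/5))² = (143 + (-2 - 2*3*(-5)/5))² = (143 + (-2 - 2*(-3)))² = (143 + (-2 + 6))² = (143 + 4)² = 147² = 21609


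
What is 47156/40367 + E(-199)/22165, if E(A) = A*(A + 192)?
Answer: 1101443971/894734555 ≈ 1.2310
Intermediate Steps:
E(A) = A*(192 + A)
47156/40367 + E(-199)/22165 = 47156/40367 - 199*(192 - 199)/22165 = 47156*(1/40367) - 199*(-7)*(1/22165) = 47156/40367 + 1393*(1/22165) = 47156/40367 + 1393/22165 = 1101443971/894734555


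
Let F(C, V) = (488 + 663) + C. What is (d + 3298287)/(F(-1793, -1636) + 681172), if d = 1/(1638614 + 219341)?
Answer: 3064034411543/632197058075 ≈ 4.8466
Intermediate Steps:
F(C, V) = 1151 + C
d = 1/1857955 ≈ 5.3823e-7
(d + 3298287)/(F(-1793, -1636) + 681172) = (1/1857955 + 3298287)/((1151 - 1793) + 681172) = 6128068823086/(1857955*(-642 + 681172)) = (6128068823086/1857955)/680530 = (6128068823086/1857955)*(1/680530) = 3064034411543/632197058075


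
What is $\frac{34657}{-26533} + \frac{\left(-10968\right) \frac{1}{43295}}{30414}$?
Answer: $- \frac{7605955339559}{5822994665215} \approx -1.3062$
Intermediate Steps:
$\frac{34657}{-26533} + \frac{\left(-10968\right) \frac{1}{43295}}{30414} = 34657 \left(- \frac{1}{26533}\right) + \left(-10968\right) \frac{1}{43295} \cdot \frac{1}{30414} = - \frac{34657}{26533} - \frac{1828}{219462355} = - \frac{7605955339559}{5822994665215}$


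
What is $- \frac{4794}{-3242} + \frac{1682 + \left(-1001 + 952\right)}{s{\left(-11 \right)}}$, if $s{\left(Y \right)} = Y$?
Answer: $- \frac{2620726}{17831} \approx -146.98$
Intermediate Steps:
$- \frac{4794}{-3242} + \frac{1682 + \left(-1001 + 952\right)}{s{\left(-11 \right)}} = - \frac{4794}{-3242} + \frac{1682 + \left(-1001 + 952\right)}{-11} = \left(-4794\right) \left(- \frac{1}{3242}\right) + \left(1682 - 49\right) \left(- \frac{1}{11}\right) = \frac{2397}{1621} + 1633 \left(- \frac{1}{11}\right) = \frac{2397}{1621} - \frac{1633}{11} = - \frac{2620726}{17831}$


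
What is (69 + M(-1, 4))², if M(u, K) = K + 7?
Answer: 6400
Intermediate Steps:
M(u, K) = 7 + K
(69 + M(-1, 4))² = (69 + (7 + 4))² = (69 + 11)² = 80² = 6400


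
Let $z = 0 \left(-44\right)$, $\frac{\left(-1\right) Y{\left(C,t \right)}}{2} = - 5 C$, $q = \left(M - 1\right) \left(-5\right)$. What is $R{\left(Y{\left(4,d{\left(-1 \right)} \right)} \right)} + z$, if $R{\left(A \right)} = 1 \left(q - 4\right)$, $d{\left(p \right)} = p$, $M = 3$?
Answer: $-14$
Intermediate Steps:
$q = -10$ ($q = \left(3 - 1\right) \left(-5\right) = 2 \left(-5\right) = -10$)
$Y{\left(C,t \right)} = 10 C$ ($Y{\left(C,t \right)} = - 2 \left(- 5 C\right) = 10 C$)
$R{\left(A \right)} = -14$ ($R{\left(A \right)} = 1 \left(-10 - 4\right) = 1 \left(-14\right) = -14$)
$z = 0$
$R{\left(Y{\left(4,d{\left(-1 \right)} \right)} \right)} + z = -14 + 0 = -14$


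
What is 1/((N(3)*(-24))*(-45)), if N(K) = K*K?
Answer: 1/9720 ≈ 0.00010288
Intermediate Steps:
N(K) = K²
1/((N(3)*(-24))*(-45)) = 1/((3²*(-24))*(-45)) = 1/((9*(-24))*(-45)) = 1/(-216*(-45)) = 1/9720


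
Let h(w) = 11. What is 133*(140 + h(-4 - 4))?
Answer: 20083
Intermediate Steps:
133*(140 + h(-4 - 4)) = 133*(140 + 11) = 133*151 = 20083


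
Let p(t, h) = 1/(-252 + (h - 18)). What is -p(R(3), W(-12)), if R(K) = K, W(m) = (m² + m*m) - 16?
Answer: -½ ≈ -0.50000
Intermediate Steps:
W(m) = -16 + 2*m² (W(m) = (m² + m²) - 16 = 2*m² - 16 = -16 + 2*m²)
p(t, h) = 1/(-270 + h) (p(t, h) = 1/(-252 + (-18 + h)) = 1/(-270 + h))
-p(R(3), W(-12)) = -1/(-270 + (-16 + 2*(-12)²)) = -1/(-270 + (-16 + 2*144)) = -1/(-270 + (-16 + 288)) = -1/(-270 + 272) = -1/2 = -1*½ = -½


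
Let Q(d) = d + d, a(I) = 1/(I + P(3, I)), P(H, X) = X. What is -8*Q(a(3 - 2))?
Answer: -8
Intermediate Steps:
a(I) = 1/(2*I) (a(I) = 1/(I + I) = 1/(2*I))
Q(d) = 2*d
-8*Q(a(3 - 2)) = -16*1/(2*(3 - 2)) = -16*(1/2)/1 = -16*(1/2)*1 = -16/2 = -8*1 = -8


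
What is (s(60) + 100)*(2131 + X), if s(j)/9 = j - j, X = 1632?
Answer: 376300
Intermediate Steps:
s(j) = 0 (s(j) = 9*(j - j) = 9*0 = 0)
(s(60) + 100)*(2131 + X) = (0 + 100)*(2131 + 1632) = 100*3763 = 376300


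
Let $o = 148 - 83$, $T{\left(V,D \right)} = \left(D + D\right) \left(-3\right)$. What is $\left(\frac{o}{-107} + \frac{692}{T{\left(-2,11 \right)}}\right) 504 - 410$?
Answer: $- \frac{7062626}{1177} \approx -6000.5$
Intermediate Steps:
$T{\left(V,D \right)} = - 6 D$ ($T{\left(V,D \right)} = 2 D \left(-3\right) = - 6 D$)
$o = 65$ ($o = 148 - 83 = 65$)
$\left(\frac{o}{-107} + \frac{692}{T{\left(-2,11 \right)}}\right) 504 - 410 = \left(\frac{65}{-107} + \frac{692}{\left(-6\right) 11}\right) 504 - 410 = \left(65 \left(- \frac{1}{107}\right) + \frac{692}{-66}\right) 504 - 410 = \left(- \frac{65}{107} + 692 \left(- \frac{1}{66}\right)\right) 504 - 410 = \left(- \frac{65}{107} - \frac{346}{33}\right) 504 - 410 = \left(- \frac{39167}{3531}\right) 504 - 410 = - \frac{6580056}{1177} - 410 = - \frac{7062626}{1177}$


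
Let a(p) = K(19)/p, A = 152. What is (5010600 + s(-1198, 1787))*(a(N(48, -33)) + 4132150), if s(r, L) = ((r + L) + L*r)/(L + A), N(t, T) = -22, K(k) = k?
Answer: 883019979877939803/42658 ≈ 2.0700e+13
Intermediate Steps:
s(r, L) = (L + r + L*r)/(152 + L) (s(r, L) = ((r + L) + L*r)/(L + 152) = ((L + r) + L*r)/(152 + L) = (L + r + L*r)/(152 + L))
a(p) = 19/p
(5010600 + s(-1198, 1787))*(a(N(48, -33)) + 4132150) = (5010600 + (1787 - 1198 + 1787*(-1198))/(152 + 1787))*(19/(-22) + 4132150) = (5010600 + (1787 - 1198 - 2140826)/1939)*(19*(-1/22) + 4132150) = (5010600 + (1/1939)*(-2140237))*(-19/22 + 4132150) = (5010600 - 2140237/1939)*(90907281/22) = (9713413163/1939)*(90907281/22) = 883019979877939803/42658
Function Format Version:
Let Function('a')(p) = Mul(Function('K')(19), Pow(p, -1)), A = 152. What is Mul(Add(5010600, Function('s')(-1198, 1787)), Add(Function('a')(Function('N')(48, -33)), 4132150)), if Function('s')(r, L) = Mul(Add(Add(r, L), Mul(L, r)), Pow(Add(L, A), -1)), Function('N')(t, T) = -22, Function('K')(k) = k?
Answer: Rational(883019979877939803, 42658) ≈ 2.0700e+13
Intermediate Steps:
Function('s')(r, L) = Mul(Pow(Add(152, L), -1), Add(L, r, Mul(L, r))) (Function('s')(r, L) = Mul(Add(Add(r, L), Mul(L, r)), Pow(Add(L, 152), -1)) = Mul(Add(Add(L, r), Mul(L, r)), Pow(Add(152, L), -1)) = Mul(Add(L, r, Mul(L, r)), Pow(Add(152, L), -1)) = Mul(Pow(Add(152, L), -1), Add(L, r, Mul(L, r))))
Function('a')(p) = Mul(19, Pow(p, -1))
Mul(Add(5010600, Function('s')(-1198, 1787)), Add(Function('a')(Function('N')(48, -33)), 4132150)) = Mul(Add(5010600, Mul(Pow(Add(152, 1787), -1), Add(1787, -1198, Mul(1787, -1198)))), Add(Mul(19, Pow(-22, -1)), 4132150)) = Mul(Add(5010600, Mul(Pow(1939, -1), Add(1787, -1198, -2140826))), Add(Mul(19, Rational(-1, 22)), 4132150)) = Mul(Add(5010600, Mul(Rational(1, 1939), -2140237)), Add(Rational(-19, 22), 4132150)) = Mul(Add(5010600, Rational(-2140237, 1939)), Rational(90907281, 22)) = Mul(Rational(9713413163, 1939), Rational(90907281, 22)) = Rational(883019979877939803, 42658)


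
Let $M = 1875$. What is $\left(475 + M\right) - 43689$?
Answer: $-41339$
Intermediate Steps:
$\left(475 + M\right) - 43689 = \left(475 + 1875\right) - 43689 = 2350 - 43689 = -41339$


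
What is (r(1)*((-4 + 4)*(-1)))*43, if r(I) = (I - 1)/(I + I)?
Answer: 0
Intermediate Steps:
r(I) = (-1 + I)/(2*I) (r(I) = (-1 + I)/((2*I)) = (-1 + I)*(1/(2*I)) = (-1 + I)/(2*I))
(r(1)*((-4 + 4)*(-1)))*43 = (((½)*(-1 + 1)/1)*((-4 + 4)*(-1)))*43 = (((½)*1*0)*(0*(-1)))*43 = (0*0)*43 = 0*43 = 0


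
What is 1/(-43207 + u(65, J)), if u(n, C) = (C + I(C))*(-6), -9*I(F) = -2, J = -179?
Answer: -3/126403 ≈ -2.3734e-5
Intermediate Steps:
I(F) = 2/9 (I(F) = -1/9*(-2) = 2/9)
u(n, C) = -4/3 - 6*C (u(n, C) = (C + 2/9)*(-6) = (2/9 + C)*(-6) = -4/3 - 6*C)
1/(-43207 + u(65, J)) = 1/(-43207 + (-4/3 - 6*(-179))) = 1/(-43207 + (-4/3 + 1074)) = 1/(-43207 + 3218/3) = 1/(-126403/3) = -3/126403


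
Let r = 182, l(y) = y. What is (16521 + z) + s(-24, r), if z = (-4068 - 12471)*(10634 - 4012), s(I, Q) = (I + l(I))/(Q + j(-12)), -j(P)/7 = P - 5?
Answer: -32960925885/301 ≈ -1.0950e+8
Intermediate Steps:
j(P) = 35 - 7*P (j(P) = -7*(P - 5) = -7*(-5 + P) = 35 - 7*P)
s(I, Q) = 2*I/(119 + Q) (s(I, Q) = (I + I)/(Q + (35 - 7*(-12))) = (2*I)/(Q + (35 + 84)) = (2*I)/(Q + 119) = (2*I)/(119 + Q) = 2*I/(119 + Q))
z = -109521258 (z = -16539*6622 = -109521258)
(16521 + z) + s(-24, r) = (16521 - 109521258) + 2*(-24)/(119 + 182) = -109504737 + 2*(-24)/301 = -109504737 + 2*(-24)*(1/301) = -109504737 - 48/301 = -32960925885/301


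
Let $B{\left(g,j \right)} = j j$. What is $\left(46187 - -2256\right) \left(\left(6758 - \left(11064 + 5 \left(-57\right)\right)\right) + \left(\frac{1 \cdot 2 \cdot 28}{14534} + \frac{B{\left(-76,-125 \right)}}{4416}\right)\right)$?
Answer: $- \frac{6245491006257127}{32091072} \approx -1.9462 \cdot 10^{8}$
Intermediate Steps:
$B{\left(g,j \right)} = j^{2}$
$\left(46187 - -2256\right) \left(\left(6758 - \left(11064 + 5 \left(-57\right)\right)\right) + \left(\frac{1 \cdot 2 \cdot 28}{14534} + \frac{B{\left(-76,-125 \right)}}{4416}\right)\right) = \left(46187 - -2256\right) \left(\left(6758 - \left(11064 + 5 \left(-57\right)\right)\right) + \left(\frac{1 \cdot 2 \cdot 28}{14534} + \frac{\left(-125\right)^{2}}{4416}\right)\right) = \left(46187 + 2256\right) \left(\left(6758 - \left(11064 - 285\right)\right) + \left(2 \cdot 28 \cdot \frac{1}{14534} + 15625 \cdot \frac{1}{4416}\right)\right) = 48443 \left(\left(6758 - 10779\right) + \left(56 \cdot \frac{1}{14534} + \frac{15625}{4416}\right)\right) = 48443 \left(\left(6758 - 10779\right) + \left(\frac{28}{7267} + \frac{15625}{4416}\right)\right) = 48443 \left(-4021 + \frac{113670523}{32091072}\right) = 48443 \left(- \frac{128924529989}{32091072}\right) = - \frac{6245491006257127}{32091072}$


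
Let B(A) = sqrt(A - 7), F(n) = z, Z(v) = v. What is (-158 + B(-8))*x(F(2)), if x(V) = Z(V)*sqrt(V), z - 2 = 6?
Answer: 16*sqrt(2)*(-158 + I*sqrt(15)) ≈ -3575.1 + 87.636*I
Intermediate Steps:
z = 8 (z = 2 + 6 = 8)
F(n) = 8
x(V) = V**(3/2) (x(V) = V*sqrt(V) = V**(3/2))
B(A) = sqrt(-7 + A)
(-158 + B(-8))*x(F(2)) = (-158 + sqrt(-7 - 8))*8**(3/2) = (-158 + sqrt(-15))*(16*sqrt(2)) = (-158 + I*sqrt(15))*(16*sqrt(2)) = 16*sqrt(2)*(-158 + I*sqrt(15))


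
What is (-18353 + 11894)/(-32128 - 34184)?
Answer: 2153/22104 ≈ 0.097403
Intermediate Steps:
(-18353 + 11894)/(-32128 - 34184) = -6459/(-66312) = -6459*(-1/66312) = 2153/22104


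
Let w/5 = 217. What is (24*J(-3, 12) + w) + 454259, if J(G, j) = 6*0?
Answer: 455344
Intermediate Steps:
w = 1085 (w = 5*217 = 1085)
J(G, j) = 0
(24*J(-3, 12) + w) + 454259 = (24*0 + 1085) + 454259 = (0 + 1085) + 454259 = 1085 + 454259 = 455344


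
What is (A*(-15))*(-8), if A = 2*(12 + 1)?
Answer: 3120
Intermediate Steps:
A = 26 (A = 2*13 = 26)
(A*(-15))*(-8) = (26*(-15))*(-8) = -390*(-8) = 3120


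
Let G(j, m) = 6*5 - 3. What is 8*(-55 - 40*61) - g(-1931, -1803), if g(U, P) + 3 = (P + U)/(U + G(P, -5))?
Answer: -19000931/952 ≈ -19959.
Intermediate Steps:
G(j, m) = 27 (G(j, m) = 30 - 3 = 27)
g(U, P) = -3 + (P + U)/(27 + U) (g(U, P) = -3 + (P + U)/(U + 27) = -3 + (P + U)/(27 + U))
8*(-55 - 40*61) - g(-1931, -1803) = 8*(-55 - 40*61) - (-81 - 1803 - 2*(-1931))/(27 - 1931) = 8*(-55 - 2440) - (-81 - 1803 + 3862)/(-1904) = 8*(-2495) - (-1)*1978/1904 = -19960 - 1*(-989/952) = -19960 + 989/952 = -19000931/952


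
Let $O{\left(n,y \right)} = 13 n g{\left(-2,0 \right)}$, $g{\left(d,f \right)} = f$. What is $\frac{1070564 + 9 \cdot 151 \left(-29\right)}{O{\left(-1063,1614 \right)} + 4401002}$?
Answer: $\frac{27869}{118946} \approx 0.2343$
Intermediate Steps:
$O{\left(n,y \right)} = 0$ ($O{\left(n,y \right)} = 13 n 0 = 0$)
$\frac{1070564 + 9 \cdot 151 \left(-29\right)}{O{\left(-1063,1614 \right)} + 4401002} = \frac{1070564 + 9 \cdot 151 \left(-29\right)}{0 + 4401002} = \frac{1070564 + 1359 \left(-29\right)}{4401002} = \left(1070564 - 39411\right) \frac{1}{4401002} = 1031153 \cdot \frac{1}{4401002} = \frac{27869}{118946}$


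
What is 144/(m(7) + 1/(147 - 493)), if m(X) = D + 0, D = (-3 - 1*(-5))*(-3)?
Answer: -49824/2077 ≈ -23.988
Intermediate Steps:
D = -6 (D = (-3 + 5)*(-3) = 2*(-3) = -6)
m(X) = -6 (m(X) = -6 + 0 = -6)
144/(m(7) + 1/(147 - 493)) = 144/(-6 + 1/(147 - 493)) = 144/(-6 + 1/(-346)) = 144/(-6 - 1/346) = 144/(-2077/346) = 144*(-346/2077) = -49824/2077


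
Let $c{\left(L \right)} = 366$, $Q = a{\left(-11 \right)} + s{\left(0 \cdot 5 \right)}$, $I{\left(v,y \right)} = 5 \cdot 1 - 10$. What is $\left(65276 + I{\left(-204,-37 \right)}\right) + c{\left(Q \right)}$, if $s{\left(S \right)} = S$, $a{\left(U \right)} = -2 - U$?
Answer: $65637$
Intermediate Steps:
$I{\left(v,y \right)} = -5$ ($I{\left(v,y \right)} = 5 - 10 = -5$)
$Q = 9$ ($Q = \left(-2 - -11\right) + 0 \cdot 5 = \left(-2 + 11\right) + 0 = 9 + 0 = 9$)
$\left(65276 + I{\left(-204,-37 \right)}\right) + c{\left(Q \right)} = \left(65276 - 5\right) + 366 = 65271 + 366 = 65637$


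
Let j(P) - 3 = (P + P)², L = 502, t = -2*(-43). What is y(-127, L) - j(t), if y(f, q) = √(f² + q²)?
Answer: -29587 + √268133 ≈ -29069.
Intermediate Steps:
t = 86
j(P) = 3 + 4*P² (j(P) = 3 + (P + P)² = 3 + (2*P)² = 3 + 4*P²)
y(-127, L) - j(t) = √((-127)² + 502²) - (3 + 4*86²) = √(16129 + 252004) - (3 + 4*7396) = √268133 - (3 + 29584) = √268133 - 1*29587 = √268133 - 29587 = -29587 + √268133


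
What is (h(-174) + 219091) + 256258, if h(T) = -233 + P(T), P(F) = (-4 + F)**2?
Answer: 506800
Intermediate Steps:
h(T) = -233 + (-4 + T)**2
(h(-174) + 219091) + 256258 = ((-233 + (-4 - 174)**2) + 219091) + 256258 = ((-233 + (-178)**2) + 219091) + 256258 = ((-233 + 31684) + 219091) + 256258 = (31451 + 219091) + 256258 = 250542 + 256258 = 506800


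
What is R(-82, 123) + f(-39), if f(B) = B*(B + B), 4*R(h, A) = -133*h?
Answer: 11537/2 ≈ 5768.5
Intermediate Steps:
R(h, A) = -133*h/4 (R(h, A) = (-133*h)/4 = -133*h/4)
f(B) = 2*B**2 (f(B) = B*(2*B) = 2*B**2)
R(-82, 123) + f(-39) = -133/4*(-82) + 2*(-39)**2 = 5453/2 + 2*1521 = 5453/2 + 3042 = 11537/2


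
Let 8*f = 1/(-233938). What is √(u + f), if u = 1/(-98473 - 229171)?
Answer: I*√5267535504277333/38324191036 ≈ 0.0018938*I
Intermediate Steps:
u = -1/327644 (u = 1/(-327644) = -1/327644 ≈ -3.0521e-6)
f = -1/1871504 (f = (⅛)/(-233938) = (⅛)*(-1/233938) = -1/1871504 ≈ -5.3433e-7)
√(u + f) = √(-1/327644 - 1/1871504) = √(-549787/153296764144) = I*√5267535504277333/38324191036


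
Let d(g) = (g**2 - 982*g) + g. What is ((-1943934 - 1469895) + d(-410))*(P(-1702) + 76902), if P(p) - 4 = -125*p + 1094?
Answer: -826753149250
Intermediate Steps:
P(p) = 1098 - 125*p (P(p) = 4 + (-125*p + 1094) = 4 + (1094 - 125*p) = 1098 - 125*p)
d(g) = g**2 - 981*g
((-1943934 - 1469895) + d(-410))*(P(-1702) + 76902) = ((-1943934 - 1469895) - 410*(-981 - 410))*((1098 - 125*(-1702)) + 76902) = (-3413829 - 410*(-1391))*((1098 + 212750) + 76902) = (-3413829 + 570310)*(213848 + 76902) = -2843519*290750 = -826753149250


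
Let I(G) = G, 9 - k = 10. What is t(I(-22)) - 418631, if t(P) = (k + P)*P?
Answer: -418125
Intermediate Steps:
k = -1 (k = 9 - 1*10 = 9 - 10 = -1)
t(P) = P*(-1 + P) (t(P) = (-1 + P)*P = P*(-1 + P))
t(I(-22)) - 418631 = -22*(-1 - 22) - 418631 = -22*(-23) - 418631 = 506 - 418631 = -418125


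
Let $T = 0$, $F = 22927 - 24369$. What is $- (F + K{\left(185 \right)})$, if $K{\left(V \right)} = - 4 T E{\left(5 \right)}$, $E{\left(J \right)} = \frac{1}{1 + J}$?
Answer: $1442$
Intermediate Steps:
$F = -1442$ ($F = 22927 - 24369 = -1442$)
$K{\left(V \right)} = 0$ ($K{\left(V \right)} = \frac{\left(-4\right) 0}{1 + 5} = \frac{0}{6} = 0 \cdot \frac{1}{6} = 0$)
$- (F + K{\left(185 \right)}) = - (-1442 + 0) = \left(-1\right) \left(-1442\right) = 1442$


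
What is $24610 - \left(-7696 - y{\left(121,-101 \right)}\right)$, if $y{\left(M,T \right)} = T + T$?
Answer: $32104$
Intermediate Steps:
$y{\left(M,T \right)} = 2 T$
$24610 - \left(-7696 - y{\left(121,-101 \right)}\right) = 24610 - \left(-7696 - 2 \left(-101\right)\right) = 24610 - \left(-7696 - -202\right) = 24610 - \left(-7696 + 202\right) = 24610 - -7494 = 24610 + 7494 = 32104$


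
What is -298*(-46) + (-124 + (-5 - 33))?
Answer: 13546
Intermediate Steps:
-298*(-46) + (-124 + (-5 - 33)) = 13708 + (-124 - 38) = 13708 - 162 = 13546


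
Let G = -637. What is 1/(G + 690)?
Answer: 1/53 ≈ 0.018868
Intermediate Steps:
1/(G + 690) = 1/(-637 + 690) = 1/53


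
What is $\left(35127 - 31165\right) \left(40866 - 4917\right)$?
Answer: $142429938$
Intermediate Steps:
$\left(35127 - 31165\right) \left(40866 - 4917\right) = \left(35127 - 31165\right) 35949 = 3962 \cdot 35949 = 142429938$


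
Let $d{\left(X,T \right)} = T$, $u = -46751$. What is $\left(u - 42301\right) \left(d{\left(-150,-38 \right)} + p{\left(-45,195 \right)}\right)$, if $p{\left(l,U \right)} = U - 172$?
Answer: $1335780$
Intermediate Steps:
$p{\left(l,U \right)} = -172 + U$
$\left(u - 42301\right) \left(d{\left(-150,-38 \right)} + p{\left(-45,195 \right)}\right) = \left(-46751 - 42301\right) \left(-38 + \left(-172 + 195\right)\right) = - 89052 \left(-38 + 23\right) = \left(-89052\right) \left(-15\right) = 1335780$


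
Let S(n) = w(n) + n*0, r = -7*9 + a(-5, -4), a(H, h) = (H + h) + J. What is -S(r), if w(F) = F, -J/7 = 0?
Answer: 72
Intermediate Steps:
J = 0 (J = -7*0 = 0)
a(H, h) = H + h (a(H, h) = (H + h) + 0 = H + h)
r = -72 (r = -7*9 + (-5 - 4) = -63 - 9 = -72)
S(n) = n (S(n) = n + n*0 = n + 0 = n)
-S(r) = -1*(-72) = 72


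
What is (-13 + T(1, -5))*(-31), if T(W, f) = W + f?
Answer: 527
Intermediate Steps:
(-13 + T(1, -5))*(-31) = (-13 + (1 - 5))*(-31) = (-13 - 4)*(-31) = -17*(-31) = 527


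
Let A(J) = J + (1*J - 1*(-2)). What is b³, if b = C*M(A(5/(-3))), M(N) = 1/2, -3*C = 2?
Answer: -1/27 ≈ -0.037037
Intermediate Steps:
C = -⅔ (C = -⅓*2 = -⅔ ≈ -0.66667)
A(J) = 2 + 2*J (A(J) = J + (J + 2) = J + (2 + J) = 2 + 2*J)
M(N) = ½
b = -⅓ (b = -⅔*½ = -⅓ ≈ -0.33333)
b³ = (-⅓)³ = -1/27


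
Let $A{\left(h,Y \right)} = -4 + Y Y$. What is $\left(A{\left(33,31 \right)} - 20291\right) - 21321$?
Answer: $-40655$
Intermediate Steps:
$A{\left(h,Y \right)} = -4 + Y^{2}$
$\left(A{\left(33,31 \right)} - 20291\right) - 21321 = \left(\left(-4 + 31^{2}\right) - 20291\right) - 21321 = \left(\left(-4 + 961\right) - 20291\right) - 21321 = \left(957 - 20291\right) - 21321 = -19334 - 21321 = -40655$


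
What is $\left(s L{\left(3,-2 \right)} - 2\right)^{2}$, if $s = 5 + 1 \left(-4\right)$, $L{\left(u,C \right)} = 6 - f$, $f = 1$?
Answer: $9$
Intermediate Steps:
$L{\left(u,C \right)} = 5$ ($L{\left(u,C \right)} = 6 - 1 = 5$)
$s = 1$ ($s = 5 - 4 = 1$)
$\left(s L{\left(3,-2 \right)} - 2\right)^{2} = \left(1 \cdot 5 - 2\right)^{2} = \left(5 - 2\right)^{2} = 3^{2} = 9$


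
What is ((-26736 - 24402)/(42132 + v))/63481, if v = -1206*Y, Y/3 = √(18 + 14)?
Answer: -29924253/1195759729538 - 5139369*√2/597879864769 ≈ -3.7182e-5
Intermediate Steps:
Y = 12*√2 (Y = 3*√(18 + 14) = 3*√32 = 3*(4*√2) = 12*√2 ≈ 16.971)
v = -14472*√2 ≈ -20467.
((-26736 - 24402)/(42132 + v))/63481 = ((-26736 - 24402)/(42132 - 14472*√2))/63481 = -51138/(42132 - 14472*√2)*(1/63481) = -51138/(63481*(42132 - 14472*√2))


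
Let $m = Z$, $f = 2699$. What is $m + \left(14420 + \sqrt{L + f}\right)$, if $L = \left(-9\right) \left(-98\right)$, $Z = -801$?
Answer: $13619 + \sqrt{3581} \approx 13679.0$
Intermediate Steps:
$L = 882$
$m = -801$
$m + \left(14420 + \sqrt{L + f}\right) = -801 + \left(14420 + \sqrt{882 + 2699}\right) = -801 + \left(14420 + \sqrt{3581}\right) = 13619 + \sqrt{3581}$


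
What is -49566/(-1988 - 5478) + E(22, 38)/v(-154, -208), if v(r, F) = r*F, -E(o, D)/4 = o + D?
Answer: 49559571/7473466 ≈ 6.6314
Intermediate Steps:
E(o, D) = -4*D - 4*o (E(o, D) = -4*(o + D) = -4*(D + o) = -4*D - 4*o)
v(r, F) = F*r
-49566/(-1988 - 5478) + E(22, 38)/v(-154, -208) = -49566/(-1988 - 5478) + (-4*38 - 4*22)/((-208*(-154))) = -49566/(-7466) + (-152 - 88)/32032 = -49566*(-1/7466) - 240*1/32032 = 24783/3733 - 15/2002 = 49559571/7473466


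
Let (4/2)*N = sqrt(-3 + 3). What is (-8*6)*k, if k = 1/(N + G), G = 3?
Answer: -16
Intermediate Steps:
N = 0 (N = sqrt(-3 + 3)/2 = sqrt(0)/2 = (1/2)*0 = 0)
k = 1/3 (k = 1/(0 + 3) = 1/3 ≈ 0.33333)
(-8*6)*k = -8*6*(1/3) = -48*1/3 = -16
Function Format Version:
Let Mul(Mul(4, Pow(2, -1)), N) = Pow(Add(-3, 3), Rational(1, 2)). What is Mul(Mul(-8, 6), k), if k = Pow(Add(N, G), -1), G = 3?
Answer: -16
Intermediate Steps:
N = 0 (N = Mul(Rational(1, 2), Pow(Add(-3, 3), Rational(1, 2))) = Mul(Rational(1, 2), Pow(0, Rational(1, 2))) = Mul(Rational(1, 2), 0) = 0)
k = Rational(1, 3) (k = Pow(Add(0, 3), -1) = Pow(3, -1) = Rational(1, 3) ≈ 0.33333)
Mul(Mul(-8, 6), k) = Mul(Mul(-8, 6), Rational(1, 3)) = Mul(-48, Rational(1, 3)) = -16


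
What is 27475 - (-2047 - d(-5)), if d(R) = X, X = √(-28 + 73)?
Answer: 29522 + 3*√5 ≈ 29529.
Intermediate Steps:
X = 3*√5 (X = √45 = 3*√5 ≈ 6.7082)
d(R) = 3*√5
27475 - (-2047 - d(-5)) = 27475 - (-2047 - 3*√5) = 27475 + (2047 + 3*√5) = 29522 + 3*√5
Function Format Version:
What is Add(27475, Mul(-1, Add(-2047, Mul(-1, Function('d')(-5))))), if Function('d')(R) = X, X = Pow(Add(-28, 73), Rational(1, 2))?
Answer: Add(29522, Mul(3, Pow(5, Rational(1, 2)))) ≈ 29529.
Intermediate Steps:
X = Mul(3, Pow(5, Rational(1, 2))) (X = Pow(45, Rational(1, 2)) = Mul(3, Pow(5, Rational(1, 2))) ≈ 6.7082)
Function('d')(R) = Mul(3, Pow(5, Rational(1, 2)))
Add(27475, Mul(-1, Add(-2047, Mul(-1, Function('d')(-5))))) = Add(27475, Mul(-1, Add(-2047, Mul(-1, Mul(3, Pow(5, Rational(1, 2))))))) = Add(27475, Mul(-1, Add(-2047, Mul(-3, Pow(5, Rational(1, 2)))))) = Add(27475, Add(2047, Mul(3, Pow(5, Rational(1, 2))))) = Add(29522, Mul(3, Pow(5, Rational(1, 2))))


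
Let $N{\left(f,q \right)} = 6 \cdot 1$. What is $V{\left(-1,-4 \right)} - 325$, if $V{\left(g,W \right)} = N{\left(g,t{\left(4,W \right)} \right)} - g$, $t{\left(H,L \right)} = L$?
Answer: $-318$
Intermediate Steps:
$N{\left(f,q \right)} = 6$
$V{\left(g,W \right)} = 6 - g$
$V{\left(-1,-4 \right)} - 325 = \left(6 - -1\right) - 325 = \left(6 + 1\right) - 325 = 7 - 325 = -318$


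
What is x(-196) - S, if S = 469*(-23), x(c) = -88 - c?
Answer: 10895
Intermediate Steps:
S = -10787
x(-196) - S = (-88 - 1*(-196)) - 1*(-10787) = (-88 + 196) + 10787 = 108 + 10787 = 10895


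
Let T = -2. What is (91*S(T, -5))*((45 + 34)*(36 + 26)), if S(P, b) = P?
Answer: -891436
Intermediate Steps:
(91*S(T, -5))*((45 + 34)*(36 + 26)) = (91*(-2))*((45 + 34)*(36 + 26)) = -14378*62 = -182*4898 = -891436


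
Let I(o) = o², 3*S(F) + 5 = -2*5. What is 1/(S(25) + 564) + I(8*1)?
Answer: 35777/559 ≈ 64.002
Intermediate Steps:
S(F) = -5 (S(F) = -5/3 + (-2*5)/3 = -5/3 + (⅓)*(-10) = -5/3 - 10/3 = -5)
1/(S(25) + 564) + I(8*1) = 1/(-5 + 564) + (8*1)² = 1/559 + 8² = 1/559 + 64 = 35777/559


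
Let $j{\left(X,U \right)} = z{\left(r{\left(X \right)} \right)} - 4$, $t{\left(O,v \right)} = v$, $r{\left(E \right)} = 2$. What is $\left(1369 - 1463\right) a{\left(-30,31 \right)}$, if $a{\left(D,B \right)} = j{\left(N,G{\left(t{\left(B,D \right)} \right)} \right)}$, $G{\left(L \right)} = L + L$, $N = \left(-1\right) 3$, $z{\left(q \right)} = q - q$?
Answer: $376$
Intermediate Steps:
$z{\left(q \right)} = 0$
$N = -3$
$G{\left(L \right)} = 2 L$
$j{\left(X,U \right)} = -4$ ($j{\left(X,U \right)} = 0 - 4 = -4$)
$a{\left(D,B \right)} = -4$
$\left(1369 - 1463\right) a{\left(-30,31 \right)} = \left(1369 - 1463\right) \left(-4\right) = \left(-94\right) \left(-4\right) = 376$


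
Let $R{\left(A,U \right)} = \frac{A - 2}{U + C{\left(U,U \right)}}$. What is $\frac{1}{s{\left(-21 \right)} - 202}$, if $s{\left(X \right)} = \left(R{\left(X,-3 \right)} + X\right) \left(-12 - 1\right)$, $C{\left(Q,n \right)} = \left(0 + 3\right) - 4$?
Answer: $- \frac{4}{15} \approx -0.26667$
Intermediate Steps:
$C{\left(Q,n \right)} = -1$ ($C{\left(Q,n \right)} = 3 - 4 = -1$)
$R{\left(A,U \right)} = \frac{-2 + A}{-1 + U}$ ($R{\left(A,U \right)} = \frac{A - 2}{U - 1} = \frac{-2 + A}{-1 + U}$)
$s{\left(X \right)} = - \frac{13}{2} - \frac{39 X}{4}$ ($s{\left(X \right)} = \left(\frac{-2 + X}{-1 - 3} + X\right) \left(-12 - 1\right) = \left(\frac{-2 + X}{-4} + X\right) \left(-13\right) = \left(- \frac{-2 + X}{4} + X\right) \left(-13\right) = \left(\left(\frac{1}{2} - \frac{X}{4}\right) + X\right) \left(-13\right) = \left(\frac{1}{2} + \frac{3 X}{4}\right) \left(-13\right) = - \frac{13}{2} - \frac{39 X}{4}$)
$\frac{1}{s{\left(-21 \right)} - 202} = \frac{1}{\left(- \frac{13}{2} - - \frac{819}{4}\right) - 202} = \frac{1}{\left(- \frac{13}{2} + \frac{819}{4}\right) - 202} = \frac{1}{\frac{793}{4} - 202} = \frac{1}{- \frac{15}{4}} = - \frac{4}{15}$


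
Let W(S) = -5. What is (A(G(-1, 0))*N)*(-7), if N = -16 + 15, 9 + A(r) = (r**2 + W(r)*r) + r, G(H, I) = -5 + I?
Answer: 252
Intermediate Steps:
A(r) = -9 + r**2 - 4*r (A(r) = -9 + ((r**2 - 5*r) + r) = -9 + (r**2 - 4*r) = -9 + r**2 - 4*r)
N = -1
(A(G(-1, 0))*N)*(-7) = ((-9 + (-5 + 0)**2 - 4*(-5 + 0))*(-1))*(-7) = ((-9 + (-5)**2 - 4*(-5))*(-1))*(-7) = ((-9 + 25 + 20)*(-1))*(-7) = (36*(-1))*(-7) = -36*(-7) = 252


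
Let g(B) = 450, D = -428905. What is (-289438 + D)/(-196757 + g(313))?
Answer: 718343/196307 ≈ 3.6593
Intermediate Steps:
(-289438 + D)/(-196757 + g(313)) = (-289438 - 428905)/(-196757 + 450) = -718343/(-196307) = -718343*(-1/196307) = 718343/196307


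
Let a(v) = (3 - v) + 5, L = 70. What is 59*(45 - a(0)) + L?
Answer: 2253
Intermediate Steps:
a(v) = 8 - v
59*(45 - a(0)) + L = 59*(45 - (8 - 1*0)) + 70 = 59*(45 - (8 + 0)) + 70 = 59*(45 - 1*8) + 70 = 59*(45 - 8) + 70 = 59*37 + 70 = 2183 + 70 = 2253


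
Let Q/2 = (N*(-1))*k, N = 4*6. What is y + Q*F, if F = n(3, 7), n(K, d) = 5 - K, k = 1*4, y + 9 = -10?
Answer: -403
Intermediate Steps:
N = 24
y = -19 (y = -9 - 10 = -19)
k = 4
Q = -192 (Q = 2*((24*(-1))*4) = 2*(-24*4) = 2*(-96) = -192)
F = 2 (F = 5 - 1*3 = 5 - 3 = 2)
y + Q*F = -19 - 192*2 = -19 - 384 = -403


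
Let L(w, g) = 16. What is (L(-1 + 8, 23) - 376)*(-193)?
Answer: 69480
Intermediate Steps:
(L(-1 + 8, 23) - 376)*(-193) = (16 - 376)*(-193) = -360*(-193) = 69480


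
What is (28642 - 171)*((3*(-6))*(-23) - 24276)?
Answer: -679375002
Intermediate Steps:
(28642 - 171)*((3*(-6))*(-23) - 24276) = 28471*(-18*(-23) - 24276) = 28471*(414 - 24276) = 28471*(-23862) = -679375002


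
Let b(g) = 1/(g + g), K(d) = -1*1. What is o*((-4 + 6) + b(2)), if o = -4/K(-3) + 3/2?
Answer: 99/8 ≈ 12.375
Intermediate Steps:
K(d) = -1
b(g) = 1/(2*g)
o = 11/2 (o = -4/(-1) + 3/2 = -4*(-1) + 3*(½) = 4 + 3/2 = 11/2 ≈ 5.5000)
o*((-4 + 6) + b(2)) = 11*((-4 + 6) + (½)/2)/2 = 11*(2 + (½)*(½))/2 = 11*(2 + ¼)/2 = (11/2)*(9/4) = 99/8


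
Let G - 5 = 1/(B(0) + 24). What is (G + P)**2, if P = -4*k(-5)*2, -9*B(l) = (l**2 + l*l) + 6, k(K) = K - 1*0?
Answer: 9941409/4900 ≈ 2028.9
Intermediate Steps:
k(K) = K (k(K) = K + 0 = K)
B(l) = -2/3 - 2*l**2/9 (B(l) = -((l**2 + l*l) + 6)/9 = -((l**2 + l**2) + 6)/9 = -(2*l**2 + 6)/9 = -(6 + 2*l**2)/9 = -2/3 - 2*l**2/9)
G = 353/70 (G = 5 + 1/((-2/3 - 2/9*0**2) + 24) = 5 + 1/((-2/3 - 2/9*0) + 24) = 5 + 1/((-2/3 + 0) + 24) = 5 + 1/(-2/3 + 24) = 5 + 1/(70/3) = 5 + 3/70 = 353/70 ≈ 5.0429)
P = 40 (P = -4*(-5)*2 = 20*2 = 40)
(G + P)**2 = (353/70 + 40)**2 = (3153/70)**2 = 9941409/4900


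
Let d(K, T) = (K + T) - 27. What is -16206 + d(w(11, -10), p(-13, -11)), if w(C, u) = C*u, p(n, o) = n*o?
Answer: -16200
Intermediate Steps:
d(K, T) = -27 + K + T
-16206 + d(w(11, -10), p(-13, -11)) = -16206 + (-27 + 11*(-10) - 13*(-11)) = -16206 + (-27 - 110 + 143) = -16206 + 6 = -16200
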